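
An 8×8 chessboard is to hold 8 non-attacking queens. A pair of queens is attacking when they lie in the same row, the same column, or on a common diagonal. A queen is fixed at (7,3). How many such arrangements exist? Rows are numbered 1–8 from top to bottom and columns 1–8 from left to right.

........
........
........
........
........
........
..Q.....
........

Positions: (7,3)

14

Branch on row 1: col 1 → 0; col 2 → 1; col 4 → 6; col 5 → 3; col 6 → 0; col 7 → 3; col 8 → 1.
Sum: 0 + 1 + 6 + 3 + 0 + 3 + 1 = 14.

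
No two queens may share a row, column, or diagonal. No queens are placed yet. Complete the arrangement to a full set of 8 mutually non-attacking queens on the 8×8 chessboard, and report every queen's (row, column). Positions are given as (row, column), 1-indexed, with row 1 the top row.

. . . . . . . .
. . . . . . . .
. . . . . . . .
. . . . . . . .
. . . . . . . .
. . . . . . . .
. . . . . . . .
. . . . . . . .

Row 1: Safe: 1, 2, 3, 4, 5, 6, 7, 8. Place at column 6.
Row 2: attacked by (1,6)→{5,6,7}. Safe: 1, 2, 3, 4, 8. Place at column 1.
Row 3: attacked by (1,6)→{4,6,8}; (2,1)→{1,2}. Safe: 3, 5, 7. Place at column 5.
Row 4: attacked by (1,6)→{3,6}; (2,1)→{1,3}; (3,5)→{4,5,6}. Safe: 2, 7, 8. Place at column 2.
Row 5: attacked by (1,6)→{2,6}; (2,1)→{1,4}; (3,5)→{3,5,7}; (4,2)→{1,2,3}. Safe: 8. Place at column 8.
Row 6: attacked by (1,6)→{1,6}; (2,1)→{1,5}; (3,5)→{2,5,8}; (4,2)→{2,4}; (5,8)→{7,8}. Safe: 3. Place at column 3.
Row 7: attacked by (1,6)→{6}; (2,1)→{1,6}; (3,5)→{1,5}; (4,2)→{2,5}; (5,8)→{6,8}; (6,3)→{2,3,4}. Safe: 7. Place at column 7.
Row 8: attacked by (1,6)→{6}; (2,1)→{1,7}; (3,5)→{5}; (4,2)→{2,6}; (5,8)→{5,8}; (6,3)→{1,3,5}; (7,7)→{6,7,8}. Safe: 4. Place at column 4.
Columns [6, 1, 5, 2, 8, 3, 7, 4], r−c [-5, 1, -2, 2, -3, 3, 0, 4], r+c [7, 3, 8, 6, 13, 9, 14, 12] are all distinct, so no two queens attack.

(1,6) (2,1) (3,5) (4,2) (5,8) (6,3) (7,7) (8,4)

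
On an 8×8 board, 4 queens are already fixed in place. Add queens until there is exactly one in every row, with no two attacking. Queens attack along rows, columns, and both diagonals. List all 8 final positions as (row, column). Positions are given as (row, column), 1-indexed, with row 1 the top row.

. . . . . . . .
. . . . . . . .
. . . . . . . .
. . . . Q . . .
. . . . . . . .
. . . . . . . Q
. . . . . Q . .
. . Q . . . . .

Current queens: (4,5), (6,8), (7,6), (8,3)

Row 1: attacked by (4,5)→{2,5,8}; (6,8)→{3,8}; (7,6)→{6}; (8,3)→{3}. Safe: 1, 4, 7. Place at column 4.
Row 2: attacked by (1,4)→{3,4,5}; (4,5)→{3,5,7}; (6,8)→{4,8}; (7,6)→{1,6}; (8,3)→{3}. Safe: 2. Place at column 2.
Row 3: attacked by (1,4)→{2,4,6}; (2,2)→{1,2,3}; (4,5)→{4,5,6}; (6,8)→{5,8}; (7,6)→{2,6}; (8,3)→{3,8}. Safe: 7. Place at column 7.
Row 5: attacked by (1,4)→{4,8}; (2,2)→{2,5}; (3,7)→{5,7}; (4,5)→{4,5,6}; (6,8)→{7,8}; (7,6)→{4,6,8}; (8,3)→{3,6}. Safe: 1. Place at column 1.
Columns [4, 2, 7, 5, 1, 8, 6, 3], r−c [-3, 0, -4, -1, 4, -2, 1, 5], r+c [5, 4, 10, 9, 6, 14, 13, 11] are all distinct, so no two queens attack.

(1,4) (2,2) (3,7) (4,5) (5,1) (6,8) (7,6) (8,3)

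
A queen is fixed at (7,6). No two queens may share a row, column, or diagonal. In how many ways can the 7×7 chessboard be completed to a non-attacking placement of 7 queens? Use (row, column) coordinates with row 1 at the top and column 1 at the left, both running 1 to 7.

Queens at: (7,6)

Branch on row 1: col 1 → 1; col 2 → 4; col 3 → 1; col 4 → 1; col 5 → 0; col 7 → 0.
Sum: 1 + 4 + 1 + 1 + 0 + 0 = 7.

7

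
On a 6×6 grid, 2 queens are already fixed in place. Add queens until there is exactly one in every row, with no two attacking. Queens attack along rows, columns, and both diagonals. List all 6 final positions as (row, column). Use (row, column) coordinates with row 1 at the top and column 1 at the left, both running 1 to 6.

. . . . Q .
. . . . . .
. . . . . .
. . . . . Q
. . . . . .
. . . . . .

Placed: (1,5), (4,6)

Row 2: attacked by (1,5)→{4,5,6}; (4,6)→{4,6}. Safe: 1, 2, 3. Place at column 3.
Row 3: attacked by (1,5)→{3,5}; (2,3)→{2,3,4}; (4,6)→{5,6}. Safe: 1. Place at column 1.
Row 5: attacked by (1,5)→{1,5}; (2,3)→{3,6}; (3,1)→{1,3}; (4,6)→{5,6}. Safe: 2, 4. Place at column 4.
Row 6: attacked by (1,5)→{5}; (2,3)→{3}; (3,1)→{1,4}; (4,6)→{4,6}; (5,4)→{3,4,5}. Safe: 2. Place at column 2.
Columns [5, 3, 1, 6, 4, 2], r−c [-4, -1, 2, -2, 1, 4], r+c [6, 5, 4, 10, 9, 8] are all distinct, so no two queens attack.

(1,5) (2,3) (3,1) (4,6) (5,4) (6,2)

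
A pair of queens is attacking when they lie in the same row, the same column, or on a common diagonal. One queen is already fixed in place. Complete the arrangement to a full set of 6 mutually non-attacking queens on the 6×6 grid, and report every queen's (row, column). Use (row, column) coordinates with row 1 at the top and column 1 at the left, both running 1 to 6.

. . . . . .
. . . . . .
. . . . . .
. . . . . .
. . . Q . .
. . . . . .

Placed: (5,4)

(1,5) (2,3) (3,1) (4,6) (5,4) (6,2)

Row 1: attacked by (5,4)→{4}. Safe: 1, 2, 3, 5, 6. Place at column 5.
Row 2: attacked by (1,5)→{4,5,6}; (5,4)→{1,4}. Safe: 2, 3. Place at column 3.
Row 3: attacked by (1,5)→{3,5}; (2,3)→{2,3,4}; (5,4)→{2,4,6}. Safe: 1. Place at column 1.
Row 4: attacked by (1,5)→{2,5}; (2,3)→{1,3,5}; (3,1)→{1,2}; (5,4)→{3,4,5}. Safe: 6. Place at column 6.
Row 6: attacked by (1,5)→{5}; (2,3)→{3}; (3,1)→{1,4}; (4,6)→{4,6}; (5,4)→{3,4,5}. Safe: 2. Place at column 2.
Columns [5, 3, 1, 6, 4, 2], r−c [-4, -1, 2, -2, 1, 4], r+c [6, 5, 4, 10, 9, 8] are all distinct, so no two queens attack.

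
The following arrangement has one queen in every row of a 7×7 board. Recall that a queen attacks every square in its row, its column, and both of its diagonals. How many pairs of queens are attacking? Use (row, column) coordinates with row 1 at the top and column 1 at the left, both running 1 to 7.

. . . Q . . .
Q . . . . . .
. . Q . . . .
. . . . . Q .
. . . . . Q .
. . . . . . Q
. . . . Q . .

Same column: (4,6)–(5,6) (column 6).
Same diagonal: (5,6)–(6,7) (|5−6| = |6−7| = 1).
Total attacking pairs: 2.

2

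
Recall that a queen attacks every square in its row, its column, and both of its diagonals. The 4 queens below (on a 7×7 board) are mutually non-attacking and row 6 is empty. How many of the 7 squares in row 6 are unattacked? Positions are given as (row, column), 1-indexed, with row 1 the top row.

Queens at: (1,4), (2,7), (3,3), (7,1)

1

(1,4) attacks row 6 at column 4.
(2,7) attacks row 6 at column 7 and diagonals 3.
(3,3) attacks row 6 at column 3 and diagonals 6.
(7,1) attacks row 6 at column 1 and diagonals 2.
Attacked columns: {1, 2, 3, 4, 6, 7}. Safe: {5}.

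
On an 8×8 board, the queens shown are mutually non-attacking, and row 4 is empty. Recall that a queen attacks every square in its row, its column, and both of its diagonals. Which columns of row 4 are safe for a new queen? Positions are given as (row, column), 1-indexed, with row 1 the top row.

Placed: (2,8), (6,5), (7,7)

(2,8) attacks row 4 at column 8 and diagonals 6.
(6,5) attacks row 4 at column 5 and diagonals 3, 7.
(7,7) attacks row 4 at column 7 and diagonals 4.
Attacked columns: {3, 4, 5, 6, 7, 8}. Safe: {1, 2}.

columns 1, 2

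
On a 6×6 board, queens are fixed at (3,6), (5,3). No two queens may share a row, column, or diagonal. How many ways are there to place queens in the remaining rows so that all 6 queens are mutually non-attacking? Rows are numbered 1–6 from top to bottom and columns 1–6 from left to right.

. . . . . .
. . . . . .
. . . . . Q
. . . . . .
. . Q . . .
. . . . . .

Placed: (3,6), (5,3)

Branch on row 1: col 1 → 0; col 2 → 1; col 5 → 0.
Sum: 0 + 1 + 0 = 1.

1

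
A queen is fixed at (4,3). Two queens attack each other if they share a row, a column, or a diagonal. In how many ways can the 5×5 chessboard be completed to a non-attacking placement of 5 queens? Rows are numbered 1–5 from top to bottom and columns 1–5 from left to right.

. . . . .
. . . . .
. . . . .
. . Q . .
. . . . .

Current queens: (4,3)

2

Branch on row 1: col 1 → 0; col 2 → 1; col 4 → 1; col 5 → 0.
Sum: 0 + 1 + 1 + 0 = 2.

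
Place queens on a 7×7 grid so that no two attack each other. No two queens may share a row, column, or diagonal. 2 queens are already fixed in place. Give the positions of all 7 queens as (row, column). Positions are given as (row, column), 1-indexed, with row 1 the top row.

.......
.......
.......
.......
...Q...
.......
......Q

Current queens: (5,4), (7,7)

(1,5) (2,3) (3,1) (4,6) (5,4) (6,2) (7,7)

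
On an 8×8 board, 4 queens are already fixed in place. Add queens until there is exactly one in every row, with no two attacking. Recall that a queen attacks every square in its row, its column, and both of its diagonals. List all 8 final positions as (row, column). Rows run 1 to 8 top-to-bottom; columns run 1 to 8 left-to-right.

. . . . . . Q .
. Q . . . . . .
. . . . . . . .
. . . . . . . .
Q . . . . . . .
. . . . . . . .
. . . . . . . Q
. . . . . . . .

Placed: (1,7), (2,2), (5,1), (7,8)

Row 3: attacked by (1,7)→{5,7}; (2,2)→{1,2,3}; (5,1)→{1,3}; (7,8)→{4,8}. Safe: 6. Place at column 6.
Row 4: attacked by (1,7)→{4,7}; (2,2)→{2,4}; (3,6)→{5,6,7}; (5,1)→{1,2}; (7,8)→{5,8}. Safe: 3. Place at column 3.
Row 6: attacked by (1,7)→{2,7}; (2,2)→{2,6}; (3,6)→{3,6}; (4,3)→{1,3,5}; (5,1)→{1,2}; (7,8)→{7,8}. Safe: 4. Place at column 4.
Row 8: attacked by (1,7)→{7}; (2,2)→{2,8}; (3,6)→{1,6}; (4,3)→{3,7}; (5,1)→{1,4}; (6,4)→{2,4,6}; (7,8)→{7,8}. Safe: 5. Place at column 5.
Columns [7, 2, 6, 3, 1, 4, 8, 5], r−c [-6, 0, -3, 1, 4, 2, -1, 3], r+c [8, 4, 9, 7, 6, 10, 15, 13] are all distinct, so no two queens attack.

(1,7) (2,2) (3,6) (4,3) (5,1) (6,4) (7,8) (8,5)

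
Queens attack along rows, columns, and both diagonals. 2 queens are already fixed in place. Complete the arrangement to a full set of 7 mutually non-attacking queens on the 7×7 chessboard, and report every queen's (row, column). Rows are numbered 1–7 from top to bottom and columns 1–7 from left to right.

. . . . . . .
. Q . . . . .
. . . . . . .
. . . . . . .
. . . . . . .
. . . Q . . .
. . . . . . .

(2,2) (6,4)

(1,5) (2,2) (3,6) (4,3) (5,7) (6,4) (7,1)

Row 1: attacked by (2,2)→{1,2,3}; (6,4)→{4}. Safe: 5, 6, 7. Place at column 5.
Row 3: attacked by (1,5)→{3,5,7}; (2,2)→{1,2,3}; (6,4)→{1,4,7}. Safe: 6. Place at column 6.
Row 4: attacked by (1,5)→{2,5}; (2,2)→{2,4}; (3,6)→{5,6,7}; (6,4)→{2,4,6}. Safe: 1, 3. Place at column 3.
Row 5: attacked by (1,5)→{1,5}; (2,2)→{2,5}; (3,6)→{4,6}; (4,3)→{2,3,4}; (6,4)→{3,4,5}. Safe: 7. Place at column 7.
Row 7: attacked by (1,5)→{5}; (2,2)→{2,7}; (3,6)→{2,6}; (4,3)→{3,6}; (5,7)→{5,7}; (6,4)→{3,4,5}. Safe: 1. Place at column 1.
Columns [5, 2, 6, 3, 7, 4, 1], r−c [-4, 0, -3, 1, -2, 2, 6], r+c [6, 4, 9, 7, 12, 10, 8] are all distinct, so no two queens attack.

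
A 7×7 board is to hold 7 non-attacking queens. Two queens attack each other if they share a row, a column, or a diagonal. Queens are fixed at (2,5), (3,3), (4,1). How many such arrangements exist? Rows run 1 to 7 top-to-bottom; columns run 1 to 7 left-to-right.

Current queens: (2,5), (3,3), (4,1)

2

Branch on row 1: col 2 → 1; col 7 → 1.
Sum: 1 + 1 = 2.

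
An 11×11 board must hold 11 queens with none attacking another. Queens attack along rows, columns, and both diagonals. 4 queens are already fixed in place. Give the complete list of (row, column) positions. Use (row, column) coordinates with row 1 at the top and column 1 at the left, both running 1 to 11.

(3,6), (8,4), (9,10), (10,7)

(1,3) (2,8) (3,6) (4,2) (5,9) (6,5) (7,1) (8,4) (9,10) (10,7) (11,11)

Row 1: attacked by (3,6)→{4,6,8}; (8,4)→{4,11}; (9,10)→{2,10}; (10,7)→{7}. Safe: 1, 3, 5, 9. Place at column 3.
Row 2: attacked by (1,3)→{2,3,4}; (3,6)→{5,6,7}; (8,4)→{4,10}; (9,10)→{3,10}; (10,7)→{7}. Safe: 1, 8, 9, 11. Place at column 8.
Row 4: attacked by (1,3)→{3,6}; (2,8)→{6,8,10}; (3,6)→{5,6,7}; (8,4)→{4,8}; (9,10)→{5,10}; (10,7)→{1,7}. Safe: 2, 9, 11. Place at column 2.
Row 5: attacked by (1,3)→{3,7}; (2,8)→{5,8,11}; (3,6)→{4,6,8}; (4,2)→{1,2,3}; (8,4)→{1,4,7}; (9,10)→{6,10}; (10,7)→{2,7}. Safe: 9. Place at column 9.
Row 6: attacked by (1,3)→{3,8}; (2,8)→{4,8}; (3,6)→{3,6,9}; (4,2)→{2,4}; (5,9)→{8,9,10}; (8,4)→{2,4,6}; (9,10)→{7,10}; (10,7)→{3,7,11}. Safe: 1, 5. Place at column 5.
Row 7: attacked by (1,3)→{3,9}; (2,8)→{3,8}; (3,6)→{2,6,10}; (4,2)→{2,5}; (5,9)→{7,9,11}; (6,5)→{4,5,6}; (8,4)→{3,4,5}; (9,10)→{8,10}; (10,7)→{4,7,10}. Safe: 1. Place at column 1.
Row 11: attacked by (1,3)→{3}; (2,8)→{8}; (3,6)→{6}; (4,2)→{2,9}; (5,9)→{3,9}; (6,5)→{5,10}; (7,1)→{1,5}; (8,4)→{1,4,7}; (9,10)→{8,10}; (10,7)→{6,7,8}. Safe: 11. Place at column 11.
Columns [3, 8, 6, 2, 9, 5, 1, 4, 10, 7, 11], r−c [-2, -6, -3, 2, -4, 1, 6, 4, -1, 3, 0], r+c [4, 10, 9, 6, 14, 11, 8, 12, 19, 17, 22] are all distinct, so no two queens attack.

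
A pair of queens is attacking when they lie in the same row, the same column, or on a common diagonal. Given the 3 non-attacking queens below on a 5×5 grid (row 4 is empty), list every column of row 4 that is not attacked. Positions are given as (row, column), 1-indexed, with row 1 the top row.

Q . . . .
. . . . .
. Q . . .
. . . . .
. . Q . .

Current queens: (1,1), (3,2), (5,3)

(1,1) attacks row 4 at column 1 and diagonals 4.
(3,2) attacks row 4 at column 2 and diagonals 1, 3.
(5,3) attacks row 4 at column 3 and diagonals 2, 4.
Attacked columns: {1, 2, 3, 4}. Safe: {5}.

columns 5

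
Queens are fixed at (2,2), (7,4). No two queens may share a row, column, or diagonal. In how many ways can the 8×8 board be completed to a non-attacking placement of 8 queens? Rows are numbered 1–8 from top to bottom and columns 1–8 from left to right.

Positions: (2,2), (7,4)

1

Branch on row 1: col 5 → 0; col 6 → 0; col 7 → 0; col 8 → 1.
Sum: 0 + 0 + 0 + 1 = 1.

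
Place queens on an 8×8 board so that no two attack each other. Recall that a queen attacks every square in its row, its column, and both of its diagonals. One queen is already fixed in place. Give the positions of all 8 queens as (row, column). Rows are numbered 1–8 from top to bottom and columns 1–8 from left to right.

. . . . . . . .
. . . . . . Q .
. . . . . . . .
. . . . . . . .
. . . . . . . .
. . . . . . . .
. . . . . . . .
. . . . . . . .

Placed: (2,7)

(1,3) (2,7) (3,2) (4,8) (5,6) (6,4) (7,1) (8,5)

Row 1: attacked by (2,7)→{6,7,8}. Safe: 1, 2, 3, 4, 5. Place at column 3.
Row 3: attacked by (1,3)→{1,3,5}; (2,7)→{6,7,8}. Safe: 2, 4. Place at column 2.
Row 4: attacked by (1,3)→{3,6}; (2,7)→{5,7}; (3,2)→{1,2,3}. Safe: 4, 8. Place at column 8.
Row 5: attacked by (1,3)→{3,7}; (2,7)→{4,7}; (3,2)→{2,4}; (4,8)→{7,8}. Safe: 1, 5, 6. Place at column 6.
Row 6: attacked by (1,3)→{3,8}; (2,7)→{3,7}; (3,2)→{2,5}; (4,8)→{6,8}; (5,6)→{5,6,7}. Safe: 1, 4. Place at column 4.
Row 7: attacked by (1,3)→{3}; (2,7)→{2,7}; (3,2)→{2,6}; (4,8)→{5,8}; (5,6)→{4,6,8}; (6,4)→{3,4,5}. Safe: 1. Place at column 1.
Row 8: attacked by (1,3)→{3}; (2,7)→{1,7}; (3,2)→{2,7}; (4,8)→{4,8}; (5,6)→{3,6}; (6,4)→{2,4,6}; (7,1)→{1,2}. Safe: 5. Place at column 5.
Columns [3, 7, 2, 8, 6, 4, 1, 5], r−c [-2, -5, 1, -4, -1, 2, 6, 3], r+c [4, 9, 5, 12, 11, 10, 8, 13] are all distinct, so no two queens attack.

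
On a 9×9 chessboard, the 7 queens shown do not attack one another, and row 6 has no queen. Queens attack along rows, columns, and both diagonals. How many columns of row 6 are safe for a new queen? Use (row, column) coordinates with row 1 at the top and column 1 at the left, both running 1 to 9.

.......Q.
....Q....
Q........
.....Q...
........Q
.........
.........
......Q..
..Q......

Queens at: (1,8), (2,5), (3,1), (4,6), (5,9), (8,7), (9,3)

(1,8) attacks row 6 at column 8 and diagonals 3.
(2,5) attacks row 6 at column 5 and diagonals 1, 9.
(3,1) attacks row 6 at column 1 and diagonals 4.
(4,6) attacks row 6 at column 6 and diagonals 4, 8.
(5,9) attacks row 6 at column 9 and diagonals 8.
(8,7) attacks row 6 at column 7 and diagonals 5, 9.
(9,3) attacks row 6 at column 3 and diagonals 6.
Attacked columns: {1, 3, 4, 5, 6, 7, 8, 9}. Safe: {2}.

1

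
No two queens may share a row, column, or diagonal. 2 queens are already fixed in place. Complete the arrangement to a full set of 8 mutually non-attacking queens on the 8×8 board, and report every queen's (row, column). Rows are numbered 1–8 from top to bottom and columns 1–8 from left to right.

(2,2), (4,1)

Row 1: attacked by (2,2)→{1,2,3}; (4,1)→{1,4}. Safe: 5, 6, 7, 8. Place at column 5.
Row 3: attacked by (1,5)→{3,5,7}; (2,2)→{1,2,3}; (4,1)→{1,2}. Safe: 4, 6, 8. Place at column 8.
Row 5: attacked by (1,5)→{1,5}; (2,2)→{2,5}; (3,8)→{6,8}; (4,1)→{1,2}. Safe: 3, 4, 7. Place at column 4.
Row 6: attacked by (1,5)→{5}; (2,2)→{2,6}; (3,8)→{5,8}; (4,1)→{1,3}; (5,4)→{3,4,5}. Safe: 7. Place at column 7.
Row 7: attacked by (1,5)→{5}; (2,2)→{2,7}; (3,8)→{4,8}; (4,1)→{1,4}; (5,4)→{2,4,6}; (6,7)→{6,7,8}. Safe: 3. Place at column 3.
Row 8: attacked by (1,5)→{5}; (2,2)→{2,8}; (3,8)→{3,8}; (4,1)→{1,5}; (5,4)→{1,4,7}; (6,7)→{5,7}; (7,3)→{2,3,4}. Safe: 6. Place at column 6.
Columns [5, 2, 8, 1, 4, 7, 3, 6], r−c [-4, 0, -5, 3, 1, -1, 4, 2], r+c [6, 4, 11, 5, 9, 13, 10, 14] are all distinct, so no two queens attack.

(1,5) (2,2) (3,8) (4,1) (5,4) (6,7) (7,3) (8,6)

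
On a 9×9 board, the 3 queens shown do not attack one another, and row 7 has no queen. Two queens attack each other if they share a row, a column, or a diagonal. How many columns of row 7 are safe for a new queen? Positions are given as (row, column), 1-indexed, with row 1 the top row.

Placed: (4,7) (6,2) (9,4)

3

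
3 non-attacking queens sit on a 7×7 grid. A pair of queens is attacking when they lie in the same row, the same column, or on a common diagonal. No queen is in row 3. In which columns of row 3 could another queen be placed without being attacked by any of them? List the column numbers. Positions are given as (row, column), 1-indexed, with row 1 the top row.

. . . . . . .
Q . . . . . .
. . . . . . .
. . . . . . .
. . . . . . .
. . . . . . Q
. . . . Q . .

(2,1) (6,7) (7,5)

(2,1) attacks row 3 at column 1 and diagonals 2.
(6,7) attacks row 3 at column 7 and diagonals 4.
(7,5) attacks row 3 at column 5 and diagonals 1.
Attacked columns: {1, 2, 4, 5, 7}. Safe: {3, 6}.

columns 3, 6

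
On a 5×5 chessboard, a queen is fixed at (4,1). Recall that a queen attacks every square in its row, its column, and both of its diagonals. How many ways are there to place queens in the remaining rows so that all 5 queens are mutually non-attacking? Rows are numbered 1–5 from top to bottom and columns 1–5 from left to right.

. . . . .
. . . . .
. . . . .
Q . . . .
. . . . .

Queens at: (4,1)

2

Branch on row 1: col 2 → 1; col 3 → 0; col 5 → 1.
Sum: 1 + 0 + 1 = 2.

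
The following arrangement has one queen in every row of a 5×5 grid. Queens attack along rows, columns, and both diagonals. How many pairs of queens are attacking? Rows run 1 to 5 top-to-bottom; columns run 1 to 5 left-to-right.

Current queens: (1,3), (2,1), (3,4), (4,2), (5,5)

0

All columns are distinct and no two queens satisfy |Δrow| = |Δcol|, so no pair attacks.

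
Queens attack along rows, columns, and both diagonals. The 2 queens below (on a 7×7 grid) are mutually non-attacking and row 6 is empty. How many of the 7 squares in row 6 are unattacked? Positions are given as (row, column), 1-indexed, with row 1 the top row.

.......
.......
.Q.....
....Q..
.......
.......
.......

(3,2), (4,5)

(3,2) attacks row 6 at column 2 and diagonals 5.
(4,5) attacks row 6 at column 5 and diagonals 3, 7.
Attacked columns: {2, 3, 5, 7}. Safe: {1, 4, 6}.

3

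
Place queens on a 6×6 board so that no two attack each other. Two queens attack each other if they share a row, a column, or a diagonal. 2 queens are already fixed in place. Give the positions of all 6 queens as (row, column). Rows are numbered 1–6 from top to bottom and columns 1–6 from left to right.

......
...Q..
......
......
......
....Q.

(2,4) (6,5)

Row 1: attacked by (2,4)→{3,4,5}; (6,5)→{5}. Safe: 1, 2, 6. Place at column 2.
Row 3: attacked by (1,2)→{2,4}; (2,4)→{3,4,5}; (6,5)→{2,5}. Safe: 1, 6. Place at column 6.
Row 4: attacked by (1,2)→{2,5}; (2,4)→{2,4,6}; (3,6)→{5,6}; (6,5)→{3,5}. Safe: 1. Place at column 1.
Row 5: attacked by (1,2)→{2,6}; (2,4)→{1,4}; (3,6)→{4,6}; (4,1)→{1,2}; (6,5)→{4,5,6}. Safe: 3. Place at column 3.
Columns [2, 4, 6, 1, 3, 5], r−c [-1, -2, -3, 3, 2, 1], r+c [3, 6, 9, 5, 8, 11] are all distinct, so no two queens attack.

(1,2) (2,4) (3,6) (4,1) (5,3) (6,5)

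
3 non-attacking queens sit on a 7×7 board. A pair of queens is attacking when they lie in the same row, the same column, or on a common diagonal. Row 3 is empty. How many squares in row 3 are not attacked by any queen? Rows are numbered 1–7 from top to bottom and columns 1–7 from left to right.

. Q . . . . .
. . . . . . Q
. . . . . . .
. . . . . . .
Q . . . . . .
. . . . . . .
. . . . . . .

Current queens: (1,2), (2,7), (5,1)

1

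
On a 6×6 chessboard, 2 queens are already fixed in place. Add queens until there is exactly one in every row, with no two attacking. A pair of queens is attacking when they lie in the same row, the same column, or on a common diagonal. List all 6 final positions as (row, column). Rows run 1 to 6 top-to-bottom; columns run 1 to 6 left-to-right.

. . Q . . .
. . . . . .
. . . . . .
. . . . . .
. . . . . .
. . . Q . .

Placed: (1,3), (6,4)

(1,3) (2,6) (3,2) (4,5) (5,1) (6,4)

Row 2: attacked by (1,3)→{2,3,4}; (6,4)→{4}. Safe: 1, 5, 6. Place at column 6.
Row 3: attacked by (1,3)→{1,3,5}; (2,6)→{5,6}; (6,4)→{1,4}. Safe: 2. Place at column 2.
Row 4: attacked by (1,3)→{3,6}; (2,6)→{4,6}; (3,2)→{1,2,3}; (6,4)→{2,4,6}. Safe: 5. Place at column 5.
Row 5: attacked by (1,3)→{3}; (2,6)→{3,6}; (3,2)→{2,4}; (4,5)→{4,5,6}; (6,4)→{3,4,5}. Safe: 1. Place at column 1.
Columns [3, 6, 2, 5, 1, 4], r−c [-2, -4, 1, -1, 4, 2], r+c [4, 8, 5, 9, 6, 10] are all distinct, so no two queens attack.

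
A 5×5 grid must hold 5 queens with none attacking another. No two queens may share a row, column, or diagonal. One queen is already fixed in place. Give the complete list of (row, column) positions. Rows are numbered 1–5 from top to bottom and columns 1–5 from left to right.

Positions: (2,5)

(1,3) (2,5) (3,2) (4,4) (5,1)

Row 1: attacked by (2,5)→{4,5}. Safe: 1, 2, 3. Place at column 3.
Row 3: attacked by (1,3)→{1,3,5}; (2,5)→{4,5}. Safe: 2. Place at column 2.
Row 4: attacked by (1,3)→{3}; (2,5)→{3,5}; (3,2)→{1,2,3}. Safe: 4. Place at column 4.
Row 5: attacked by (1,3)→{3}; (2,5)→{2,5}; (3,2)→{2,4}; (4,4)→{3,4,5}. Safe: 1. Place at column 1.
Columns [3, 5, 2, 4, 1], r−c [-2, -3, 1, 0, 4], r+c [4, 7, 5, 8, 6] are all distinct, so no two queens attack.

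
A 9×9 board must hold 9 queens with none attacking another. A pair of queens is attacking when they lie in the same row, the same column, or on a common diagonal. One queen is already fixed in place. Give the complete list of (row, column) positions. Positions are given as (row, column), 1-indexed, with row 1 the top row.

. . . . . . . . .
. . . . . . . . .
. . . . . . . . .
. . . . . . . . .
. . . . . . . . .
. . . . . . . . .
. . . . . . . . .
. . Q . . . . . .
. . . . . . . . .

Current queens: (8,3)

(1,4) (2,2) (3,7) (4,9) (5,1) (6,8) (7,5) (8,3) (9,6)

Row 1: attacked by (8,3)→{3}. Safe: 1, 2, 4, 5, 6, 7, 8, 9. Place at column 4.
Row 2: attacked by (1,4)→{3,4,5}; (8,3)→{3,9}. Safe: 1, 2, 6, 7, 8. Place at column 2.
Row 3: attacked by (1,4)→{2,4,6}; (2,2)→{1,2,3}; (8,3)→{3,8}. Safe: 5, 7, 9. Place at column 7.
Row 4: attacked by (1,4)→{1,4,7}; (2,2)→{2,4}; (3,7)→{6,7,8}; (8,3)→{3,7}. Safe: 5, 9. Place at column 9.
Row 5: attacked by (1,4)→{4,8}; (2,2)→{2,5}; (3,7)→{5,7,9}; (4,9)→{8,9}; (8,3)→{3,6}. Safe: 1. Place at column 1.
Row 6: attacked by (1,4)→{4,9}; (2,2)→{2,6}; (3,7)→{4,7}; (4,9)→{7,9}; (5,1)→{1,2}; (8,3)→{1,3,5}. Safe: 8. Place at column 8.
Row 7: attacked by (1,4)→{4}; (2,2)→{2,7}; (3,7)→{3,7}; (4,9)→{6,9}; (5,1)→{1,3}; (6,8)→{7,8,9}; (8,3)→{2,3,4}. Safe: 5. Place at column 5.
Row 9: attacked by (1,4)→{4}; (2,2)→{2,9}; (3,7)→{1,7}; (4,9)→{4,9}; (5,1)→{1,5}; (6,8)→{5,8}; (7,5)→{3,5,7}; (8,3)→{2,3,4}. Safe: 6. Place at column 6.
Columns [4, 2, 7, 9, 1, 8, 5, 3, 6], r−c [-3, 0, -4, -5, 4, -2, 2, 5, 3], r+c [5, 4, 10, 13, 6, 14, 12, 11, 15] are all distinct, so no two queens attack.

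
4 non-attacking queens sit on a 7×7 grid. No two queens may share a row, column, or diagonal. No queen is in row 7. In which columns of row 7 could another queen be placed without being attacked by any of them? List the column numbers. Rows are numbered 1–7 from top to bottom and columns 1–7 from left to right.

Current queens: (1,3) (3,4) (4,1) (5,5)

(1,3) attacks row 7 at column 3.
(3,4) attacks row 7 at column 4.
(4,1) attacks row 7 at column 1 and diagonals 4.
(5,5) attacks row 7 at column 5 and diagonals 3, 7.
Attacked columns: {1, 3, 4, 5, 7}. Safe: {2, 6}.

columns 2, 6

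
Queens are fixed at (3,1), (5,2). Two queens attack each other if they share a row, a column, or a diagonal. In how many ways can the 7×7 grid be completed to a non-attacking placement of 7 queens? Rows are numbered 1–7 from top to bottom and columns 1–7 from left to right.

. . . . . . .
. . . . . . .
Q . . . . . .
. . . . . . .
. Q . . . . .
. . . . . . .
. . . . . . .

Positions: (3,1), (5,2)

1

Branch on row 1: col 4 → 0; col 5 → 0; col 7 → 1.
Sum: 0 + 0 + 1 = 1.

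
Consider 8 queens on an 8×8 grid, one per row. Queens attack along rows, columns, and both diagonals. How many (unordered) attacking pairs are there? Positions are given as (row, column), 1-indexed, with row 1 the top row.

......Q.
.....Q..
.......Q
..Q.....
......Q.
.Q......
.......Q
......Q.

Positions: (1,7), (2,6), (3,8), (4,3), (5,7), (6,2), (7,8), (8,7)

Same column: (1,7)–(5,7) (column 7); (1,7)–(8,7) (column 7); (3,8)–(7,8) (column 8); (5,7)–(8,7) (column 7).
Same diagonal: (1,7)–(2,6) (|1−2| = |7−6| = 1); (1,7)–(6,2) (|1−6| = |7−2| = 5); (2,6)–(6,2) (|2−6| = |6−2| = 4); (4,3)–(8,7) (|4−8| = |3−7| = 4); (7,8)–(8,7) (|7−8| = |8−7| = 1).
Total attacking pairs: 9.

9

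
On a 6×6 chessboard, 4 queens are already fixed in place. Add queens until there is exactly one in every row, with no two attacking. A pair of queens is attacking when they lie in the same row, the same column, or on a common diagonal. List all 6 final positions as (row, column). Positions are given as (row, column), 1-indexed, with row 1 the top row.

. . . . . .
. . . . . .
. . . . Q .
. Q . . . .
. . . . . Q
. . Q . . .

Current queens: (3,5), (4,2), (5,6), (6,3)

(1,4) (2,1) (3,5) (4,2) (5,6) (6,3)

Row 1: attacked by (3,5)→{3,5}; (4,2)→{2,5}; (5,6)→{2,6}; (6,3)→{3}. Safe: 1, 4. Place at column 4.
Row 2: attacked by (1,4)→{3,4,5}; (3,5)→{4,5,6}; (4,2)→{2,4}; (5,6)→{3,6}; (6,3)→{3}. Safe: 1. Place at column 1.
Columns [4, 1, 5, 2, 6, 3], r−c [-3, 1, -2, 2, -1, 3], r+c [5, 3, 8, 6, 11, 9] are all distinct, so no two queens attack.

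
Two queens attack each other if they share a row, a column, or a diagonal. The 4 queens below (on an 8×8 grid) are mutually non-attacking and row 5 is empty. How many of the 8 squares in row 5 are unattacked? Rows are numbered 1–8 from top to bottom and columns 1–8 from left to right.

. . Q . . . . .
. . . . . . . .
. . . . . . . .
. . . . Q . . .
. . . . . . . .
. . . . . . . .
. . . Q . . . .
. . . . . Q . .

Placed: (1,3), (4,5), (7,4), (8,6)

2

(1,3) attacks row 5 at column 3 and diagonals 7.
(4,5) attacks row 5 at column 5 and diagonals 4, 6.
(7,4) attacks row 5 at column 4 and diagonals 2, 6.
(8,6) attacks row 5 at column 6 and diagonals 3.
Attacked columns: {2, 3, 4, 5, 6, 7}. Safe: {1, 8}.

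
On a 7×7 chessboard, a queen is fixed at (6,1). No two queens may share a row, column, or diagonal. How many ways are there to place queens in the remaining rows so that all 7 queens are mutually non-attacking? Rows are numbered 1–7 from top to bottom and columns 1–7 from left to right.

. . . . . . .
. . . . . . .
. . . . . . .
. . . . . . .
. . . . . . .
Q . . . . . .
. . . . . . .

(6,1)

7

Branch on row 1: col 2 → 1; col 3 → 1; col 4 → 2; col 5 → 2; col 7 → 1.
Sum: 1 + 1 + 2 + 2 + 1 = 7.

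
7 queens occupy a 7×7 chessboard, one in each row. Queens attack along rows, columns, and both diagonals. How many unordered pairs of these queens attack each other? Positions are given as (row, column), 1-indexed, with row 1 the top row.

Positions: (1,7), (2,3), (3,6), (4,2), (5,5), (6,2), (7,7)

4

Same column: (1,7)–(7,7) (column 7); (4,2)–(6,2) (column 2).
Same diagonal: (1,7)–(6,2) (|1−6| = |7−2| = 5); (5,5)–(7,7) (|5−7| = |5−7| = 2).
Total attacking pairs: 4.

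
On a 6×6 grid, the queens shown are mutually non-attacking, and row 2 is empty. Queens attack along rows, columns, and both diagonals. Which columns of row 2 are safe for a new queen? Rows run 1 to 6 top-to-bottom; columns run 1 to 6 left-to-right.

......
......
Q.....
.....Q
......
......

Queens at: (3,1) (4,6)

columns 3, 5

(3,1) attacks row 2 at column 1 and diagonals 2.
(4,6) attacks row 2 at column 6 and diagonals 4.
Attacked columns: {1, 2, 4, 6}. Safe: {3, 5}.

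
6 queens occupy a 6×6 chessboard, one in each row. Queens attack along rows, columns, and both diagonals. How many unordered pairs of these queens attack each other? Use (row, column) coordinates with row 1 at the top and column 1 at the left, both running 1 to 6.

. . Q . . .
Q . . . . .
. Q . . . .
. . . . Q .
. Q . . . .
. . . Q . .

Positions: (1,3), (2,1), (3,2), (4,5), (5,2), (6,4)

Same column: (3,2)–(5,2) (column 2).
Same diagonal: (2,1)–(3,2) (|2−3| = |1−2| = 1).
Total attacking pairs: 2.

2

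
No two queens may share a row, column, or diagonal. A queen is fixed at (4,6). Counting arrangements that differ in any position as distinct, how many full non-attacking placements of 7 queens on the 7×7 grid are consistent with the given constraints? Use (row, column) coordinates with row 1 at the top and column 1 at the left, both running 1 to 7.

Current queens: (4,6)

Branch on row 1: col 1 → 1; col 2 → 0; col 4 → 2; col 5 → 2; col 7 → 1.
Sum: 1 + 0 + 2 + 2 + 1 = 6.

6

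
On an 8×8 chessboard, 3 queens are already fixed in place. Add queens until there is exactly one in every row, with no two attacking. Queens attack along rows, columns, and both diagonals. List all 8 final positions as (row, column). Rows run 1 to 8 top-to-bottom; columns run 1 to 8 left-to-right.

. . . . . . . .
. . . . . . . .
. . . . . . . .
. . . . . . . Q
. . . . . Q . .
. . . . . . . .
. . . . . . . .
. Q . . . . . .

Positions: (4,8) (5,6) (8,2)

(1,4) (2,1) (3,5) (4,8) (5,6) (6,3) (7,7) (8,2)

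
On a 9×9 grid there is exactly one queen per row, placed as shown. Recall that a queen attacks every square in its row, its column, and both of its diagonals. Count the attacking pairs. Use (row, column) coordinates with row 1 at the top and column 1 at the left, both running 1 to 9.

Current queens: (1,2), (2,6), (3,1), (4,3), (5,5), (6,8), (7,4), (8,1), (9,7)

Same column: (3,1)–(8,1) (column 1).
Same diagonal: (3,1)–(9,7) (|3−9| = |1−7| = 6).
Total attacking pairs: 2.

2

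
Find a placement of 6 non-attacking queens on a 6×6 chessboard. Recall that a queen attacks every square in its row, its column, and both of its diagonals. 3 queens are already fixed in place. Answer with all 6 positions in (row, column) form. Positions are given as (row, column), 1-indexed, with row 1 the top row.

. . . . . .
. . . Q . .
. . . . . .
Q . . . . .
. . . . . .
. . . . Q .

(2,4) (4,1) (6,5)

(1,2) (2,4) (3,6) (4,1) (5,3) (6,5)

Row 1: attacked by (2,4)→{3,4,5}; (4,1)→{1,4}; (6,5)→{5}. Safe: 2, 6. Place at column 2.
Row 3: attacked by (1,2)→{2,4}; (2,4)→{3,4,5}; (4,1)→{1,2}; (6,5)→{2,5}. Safe: 6. Place at column 6.
Row 5: attacked by (1,2)→{2,6}; (2,4)→{1,4}; (3,6)→{4,6}; (4,1)→{1,2}; (6,5)→{4,5,6}. Safe: 3. Place at column 3.
Columns [2, 4, 6, 1, 3, 5], r−c [-1, -2, -3, 3, 2, 1], r+c [3, 6, 9, 5, 8, 11] are all distinct, so no two queens attack.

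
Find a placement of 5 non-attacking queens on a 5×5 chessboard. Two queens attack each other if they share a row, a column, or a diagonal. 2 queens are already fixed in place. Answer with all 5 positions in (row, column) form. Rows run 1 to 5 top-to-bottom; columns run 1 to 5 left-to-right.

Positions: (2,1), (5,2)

Row 1: attacked by (2,1)→{1,2}; (5,2)→{2}. Safe: 3, 4, 5. Place at column 4.
Row 3: attacked by (1,4)→{2,4}; (2,1)→{1,2}; (5,2)→{2,4}. Safe: 3, 5. Place at column 3.
Row 4: attacked by (1,4)→{1,4}; (2,1)→{1,3}; (3,3)→{2,3,4}; (5,2)→{1,2,3}. Safe: 5. Place at column 5.
Columns [4, 1, 3, 5, 2], r−c [-3, 1, 0, -1, 3], r+c [5, 3, 6, 9, 7] are all distinct, so no two queens attack.

(1,4) (2,1) (3,3) (4,5) (5,2)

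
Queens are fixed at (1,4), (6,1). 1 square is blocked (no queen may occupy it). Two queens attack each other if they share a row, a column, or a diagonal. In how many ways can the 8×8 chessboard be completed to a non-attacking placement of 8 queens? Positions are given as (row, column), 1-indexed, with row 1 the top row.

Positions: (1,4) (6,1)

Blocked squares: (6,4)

4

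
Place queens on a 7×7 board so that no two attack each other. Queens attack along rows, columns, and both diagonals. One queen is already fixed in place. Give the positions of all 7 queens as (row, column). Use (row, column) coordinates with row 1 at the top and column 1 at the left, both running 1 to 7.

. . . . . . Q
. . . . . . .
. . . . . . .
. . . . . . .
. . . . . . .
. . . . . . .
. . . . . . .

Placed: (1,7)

(1,7) (2,5) (3,3) (4,1) (5,6) (6,4) (7,2)

Row 2: attacked by (1,7)→{6,7}. Safe: 1, 2, 3, 4, 5. Place at column 5.
Row 3: attacked by (1,7)→{5,7}; (2,5)→{4,5,6}. Safe: 1, 2, 3. Place at column 3.
Row 4: attacked by (1,7)→{4,7}; (2,5)→{3,5,7}; (3,3)→{2,3,4}. Safe: 1, 6. Place at column 1.
Row 5: attacked by (1,7)→{3,7}; (2,5)→{2,5}; (3,3)→{1,3,5}; (4,1)→{1,2}. Safe: 4, 6. Place at column 6.
Row 6: attacked by (1,7)→{2,7}; (2,5)→{1,5}; (3,3)→{3,6}; (4,1)→{1,3}; (5,6)→{5,6,7}. Safe: 4. Place at column 4.
Row 7: attacked by (1,7)→{1,7}; (2,5)→{5}; (3,3)→{3,7}; (4,1)→{1,4}; (5,6)→{4,6}; (6,4)→{3,4,5}. Safe: 2. Place at column 2.
Columns [7, 5, 3, 1, 6, 4, 2], r−c [-6, -3, 0, 3, -1, 2, 5], r+c [8, 7, 6, 5, 11, 10, 9] are all distinct, so no two queens attack.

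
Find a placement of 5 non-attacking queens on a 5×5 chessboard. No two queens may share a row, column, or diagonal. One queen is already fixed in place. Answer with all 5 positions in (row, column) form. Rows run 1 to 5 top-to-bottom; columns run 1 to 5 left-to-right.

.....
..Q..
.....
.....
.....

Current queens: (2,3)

(1,5) (2,3) (3,1) (4,4) (5,2)

Row 1: attacked by (2,3)→{2,3,4}. Safe: 1, 5. Place at column 5.
Row 3: attacked by (1,5)→{3,5}; (2,3)→{2,3,4}. Safe: 1. Place at column 1.
Row 4: attacked by (1,5)→{2,5}; (2,3)→{1,3,5}; (3,1)→{1,2}. Safe: 4. Place at column 4.
Row 5: attacked by (1,5)→{1,5}; (2,3)→{3}; (3,1)→{1,3}; (4,4)→{3,4,5}. Safe: 2. Place at column 2.
Columns [5, 3, 1, 4, 2], r−c [-4, -1, 2, 0, 3], r+c [6, 5, 4, 8, 7] are all distinct, so no two queens attack.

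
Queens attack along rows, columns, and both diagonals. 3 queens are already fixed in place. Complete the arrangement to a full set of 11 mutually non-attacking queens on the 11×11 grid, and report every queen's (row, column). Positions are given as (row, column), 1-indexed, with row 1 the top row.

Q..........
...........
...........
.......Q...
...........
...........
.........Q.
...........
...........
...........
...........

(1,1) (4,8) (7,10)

(1,1) (2,11) (3,5) (4,8) (5,6) (6,3) (7,10) (8,2) (9,7) (10,9) (11,4)

Row 2: attacked by (1,1)→{1,2}; (4,8)→{6,8,10}; (7,10)→{5,10}. Safe: 3, 4, 7, 9, 11. Place at column 11.
Row 3: attacked by (1,1)→{1,3}; (2,11)→{10,11}; (4,8)→{7,8,9}; (7,10)→{6,10}. Safe: 2, 4, 5. Place at column 5.
Row 5: attacked by (1,1)→{1,5}; (2,11)→{8,11}; (3,5)→{3,5,7}; (4,8)→{7,8,9}; (7,10)→{8,10}. Safe: 2, 4, 6. Place at column 6.
Row 6: attacked by (1,1)→{1,6}; (2,11)→{7,11}; (3,5)→{2,5,8}; (4,8)→{6,8,10}; (5,6)→{5,6,7}; (7,10)→{9,10,11}. Safe: 3, 4. Place at column 3.
Row 8: attacked by (1,1)→{1,8}; (2,11)→{5,11}; (3,5)→{5,10}; (4,8)→{4,8}; (5,6)→{3,6,9}; (6,3)→{1,3,5}; (7,10)→{9,10,11}. Safe: 2, 7. Place at column 2.
Row 9: attacked by (1,1)→{1,9}; (2,11)→{4,11}; (3,5)→{5,11}; (4,8)→{3,8}; (5,6)→{2,6,10}; (6,3)→{3,6}; (7,10)→{8,10}; (8,2)→{1,2,3}. Safe: 7. Place at column 7.
Row 10: attacked by (1,1)→{1,10}; (2,11)→{3,11}; (3,5)→{5}; (4,8)→{2,8}; (5,6)→{1,6,11}; (6,3)→{3,7}; (7,10)→{7,10}; (8,2)→{2,4}; (9,7)→{6,7,8}. Safe: 9. Place at column 9.
Row 11: attacked by (1,1)→{1,11}; (2,11)→{2,11}; (3,5)→{5}; (4,8)→{1,8}; (5,6)→{6}; (6,3)→{3,8}; (7,10)→{6,10}; (8,2)→{2,5}; (9,7)→{5,7,9}; (10,9)→{8,9,10}. Safe: 4. Place at column 4.
Columns [1, 11, 5, 8, 6, 3, 10, 2, 7, 9, 4], r−c [0, -9, -2, -4, -1, 3, -3, 6, 2, 1, 7], r+c [2, 13, 8, 12, 11, 9, 17, 10, 16, 19, 15] are all distinct, so no two queens attack.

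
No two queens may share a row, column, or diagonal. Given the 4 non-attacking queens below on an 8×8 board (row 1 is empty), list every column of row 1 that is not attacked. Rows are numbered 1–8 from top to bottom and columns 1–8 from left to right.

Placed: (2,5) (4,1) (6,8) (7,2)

columns 7

(2,5) attacks row 1 at column 5 and diagonals 4, 6.
(4,1) attacks row 1 at column 1 and diagonals 4.
(6,8) attacks row 1 at column 8 and diagonals 3.
(7,2) attacks row 1 at column 2 and diagonals 8.
Attacked columns: {1, 2, 3, 4, 5, 6, 8}. Safe: {7}.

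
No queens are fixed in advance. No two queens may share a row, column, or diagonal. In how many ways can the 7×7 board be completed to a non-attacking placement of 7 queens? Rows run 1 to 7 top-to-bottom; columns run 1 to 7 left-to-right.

40

Branch on row 1: col 1 → 4; col 2 → 7; col 3 → 6; col 4 → 6; col 5 → 6; col 6 → 7; col 7 → 4.
Sum: 4 + 7 + 6 + 6 + 6 + 7 + 4 = 40.
(This is the classic 7-queens count.)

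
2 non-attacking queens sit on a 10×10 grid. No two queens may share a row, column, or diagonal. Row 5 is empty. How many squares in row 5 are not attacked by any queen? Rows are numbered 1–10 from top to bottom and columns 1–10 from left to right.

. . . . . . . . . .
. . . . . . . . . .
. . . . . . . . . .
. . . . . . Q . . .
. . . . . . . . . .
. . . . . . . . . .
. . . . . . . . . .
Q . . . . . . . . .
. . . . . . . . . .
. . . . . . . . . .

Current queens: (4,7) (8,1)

(4,7) attacks row 5 at column 7 and diagonals 6, 8.
(8,1) attacks row 5 at column 1 and diagonals 4.
Attacked columns: {1, 4, 6, 7, 8}. Safe: {2, 3, 5, 9, 10}.

5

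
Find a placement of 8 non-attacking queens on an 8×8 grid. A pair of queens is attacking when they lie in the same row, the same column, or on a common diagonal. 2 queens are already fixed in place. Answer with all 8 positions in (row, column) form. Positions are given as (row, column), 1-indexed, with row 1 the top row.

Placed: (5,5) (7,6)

Row 1: attacked by (5,5)→{1,5}; (7,6)→{6}. Safe: 2, 3, 4, 7, 8. Place at column 4.
Row 2: attacked by (1,4)→{3,4,5}; (5,5)→{2,5,8}; (7,6)→{1,6}. Safe: 7. Place at column 7.
Row 3: attacked by (1,4)→{2,4,6}; (2,7)→{6,7,8}; (5,5)→{3,5,7}; (7,6)→{2,6}. Safe: 1. Place at column 1.
Row 4: attacked by (1,4)→{1,4,7}; (2,7)→{5,7}; (3,1)→{1,2}; (5,5)→{4,5,6}; (7,6)→{3,6}. Safe: 8. Place at column 8.
Row 6: attacked by (1,4)→{4}; (2,7)→{3,7}; (3,1)→{1,4}; (4,8)→{6,8}; (5,5)→{4,5,6}; (7,6)→{5,6,7}. Safe: 2. Place at column 2.
Row 8: attacked by (1,4)→{4}; (2,7)→{1,7}; (3,1)→{1,6}; (4,8)→{4,8}; (5,5)→{2,5,8}; (6,2)→{2,4}; (7,6)→{5,6,7}. Safe: 3. Place at column 3.
Columns [4, 7, 1, 8, 5, 2, 6, 3], r−c [-3, -5, 2, -4, 0, 4, 1, 5], r+c [5, 9, 4, 12, 10, 8, 13, 11] are all distinct, so no two queens attack.

(1,4) (2,7) (3,1) (4,8) (5,5) (6,2) (7,6) (8,3)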